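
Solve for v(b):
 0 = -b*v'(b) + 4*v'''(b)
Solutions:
 v(b) = C1 + Integral(C2*airyai(2^(1/3)*b/2) + C3*airybi(2^(1/3)*b/2), b)


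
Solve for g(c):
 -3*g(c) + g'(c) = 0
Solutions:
 g(c) = C1*exp(3*c)


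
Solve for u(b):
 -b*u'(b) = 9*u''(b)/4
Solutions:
 u(b) = C1 + C2*erf(sqrt(2)*b/3)


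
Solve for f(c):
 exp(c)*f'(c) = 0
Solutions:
 f(c) = C1


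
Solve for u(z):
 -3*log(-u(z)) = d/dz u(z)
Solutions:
 -li(-u(z)) = C1 - 3*z


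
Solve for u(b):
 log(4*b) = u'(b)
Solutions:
 u(b) = C1 + b*log(b) - b + b*log(4)


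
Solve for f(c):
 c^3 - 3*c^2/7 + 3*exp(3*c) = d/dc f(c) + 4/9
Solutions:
 f(c) = C1 + c^4/4 - c^3/7 - 4*c/9 + exp(3*c)


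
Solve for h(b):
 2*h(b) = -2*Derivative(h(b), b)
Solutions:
 h(b) = C1*exp(-b)


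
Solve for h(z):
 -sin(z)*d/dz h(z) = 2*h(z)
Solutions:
 h(z) = C1*(cos(z) + 1)/(cos(z) - 1)


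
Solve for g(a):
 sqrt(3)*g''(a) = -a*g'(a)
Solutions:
 g(a) = C1 + C2*erf(sqrt(2)*3^(3/4)*a/6)


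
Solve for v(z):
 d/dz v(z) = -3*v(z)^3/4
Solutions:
 v(z) = -sqrt(2)*sqrt(-1/(C1 - 3*z))
 v(z) = sqrt(2)*sqrt(-1/(C1 - 3*z))


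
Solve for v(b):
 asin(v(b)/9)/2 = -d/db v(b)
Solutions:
 Integral(1/asin(_y/9), (_y, v(b))) = C1 - b/2


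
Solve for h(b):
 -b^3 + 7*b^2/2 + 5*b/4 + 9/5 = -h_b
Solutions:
 h(b) = C1 + b^4/4 - 7*b^3/6 - 5*b^2/8 - 9*b/5


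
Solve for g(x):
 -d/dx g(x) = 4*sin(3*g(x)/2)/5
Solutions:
 4*x/5 + log(cos(3*g(x)/2) - 1)/3 - log(cos(3*g(x)/2) + 1)/3 = C1


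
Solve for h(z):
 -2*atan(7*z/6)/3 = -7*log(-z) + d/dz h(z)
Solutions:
 h(z) = C1 + 7*z*log(-z) - 2*z*atan(7*z/6)/3 - 7*z + 2*log(49*z^2 + 36)/7


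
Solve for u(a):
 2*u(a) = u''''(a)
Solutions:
 u(a) = C1*exp(-2^(1/4)*a) + C2*exp(2^(1/4)*a) + C3*sin(2^(1/4)*a) + C4*cos(2^(1/4)*a)


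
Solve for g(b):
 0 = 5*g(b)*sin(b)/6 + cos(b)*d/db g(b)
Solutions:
 g(b) = C1*cos(b)^(5/6)


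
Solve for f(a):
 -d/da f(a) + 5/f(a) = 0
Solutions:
 f(a) = -sqrt(C1 + 10*a)
 f(a) = sqrt(C1 + 10*a)


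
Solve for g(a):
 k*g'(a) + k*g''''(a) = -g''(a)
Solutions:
 g(a) = C1 + C2*exp(2^(1/3)*a*(6^(1/3)*(sqrt(3)*sqrt(27 + 4/k^3) + 9)^(1/3)/12 - 2^(1/3)*3^(5/6)*I*(sqrt(3)*sqrt(27 + 4/k^3) + 9)^(1/3)/12 + 2/(k*(-3^(1/3) + 3^(5/6)*I)*(sqrt(3)*sqrt(27 + 4/k^3) + 9)^(1/3)))) + C3*exp(2^(1/3)*a*(6^(1/3)*(sqrt(3)*sqrt(27 + 4/k^3) + 9)^(1/3)/12 + 2^(1/3)*3^(5/6)*I*(sqrt(3)*sqrt(27 + 4/k^3) + 9)^(1/3)/12 - 2/(k*(3^(1/3) + 3^(5/6)*I)*(sqrt(3)*sqrt(27 + 4/k^3) + 9)^(1/3)))) + C4*exp(6^(1/3)*a*(-2^(1/3)*(sqrt(3)*sqrt(27 + 4/k^3) + 9)^(1/3) + 2*3^(1/3)/(k*(sqrt(3)*sqrt(27 + 4/k^3) + 9)^(1/3)))/6)


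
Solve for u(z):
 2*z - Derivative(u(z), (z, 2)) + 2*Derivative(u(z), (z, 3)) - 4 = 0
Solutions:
 u(z) = C1 + C2*z + C3*exp(z/2) + z^3/3


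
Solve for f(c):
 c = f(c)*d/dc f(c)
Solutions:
 f(c) = -sqrt(C1 + c^2)
 f(c) = sqrt(C1 + c^2)


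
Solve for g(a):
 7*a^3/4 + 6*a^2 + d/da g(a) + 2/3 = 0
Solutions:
 g(a) = C1 - 7*a^4/16 - 2*a^3 - 2*a/3


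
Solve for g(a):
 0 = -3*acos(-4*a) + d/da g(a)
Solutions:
 g(a) = C1 + 3*a*acos(-4*a) + 3*sqrt(1 - 16*a^2)/4


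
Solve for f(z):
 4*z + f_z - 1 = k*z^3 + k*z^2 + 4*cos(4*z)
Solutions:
 f(z) = C1 + k*z^4/4 + k*z^3/3 - 2*z^2 + z + sin(4*z)


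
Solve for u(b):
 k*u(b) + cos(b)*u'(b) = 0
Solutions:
 u(b) = C1*exp(k*(log(sin(b) - 1) - log(sin(b) + 1))/2)


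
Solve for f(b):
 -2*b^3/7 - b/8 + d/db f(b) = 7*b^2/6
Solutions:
 f(b) = C1 + b^4/14 + 7*b^3/18 + b^2/16


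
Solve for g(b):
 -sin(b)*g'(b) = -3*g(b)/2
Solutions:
 g(b) = C1*(cos(b) - 1)^(3/4)/(cos(b) + 1)^(3/4)


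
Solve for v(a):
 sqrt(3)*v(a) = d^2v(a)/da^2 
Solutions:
 v(a) = C1*exp(-3^(1/4)*a) + C2*exp(3^(1/4)*a)


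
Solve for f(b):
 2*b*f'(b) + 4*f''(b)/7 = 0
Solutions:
 f(b) = C1 + C2*erf(sqrt(7)*b/2)


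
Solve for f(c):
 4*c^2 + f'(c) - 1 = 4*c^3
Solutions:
 f(c) = C1 + c^4 - 4*c^3/3 + c


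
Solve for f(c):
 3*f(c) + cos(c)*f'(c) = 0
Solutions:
 f(c) = C1*(sin(c) - 1)^(3/2)/(sin(c) + 1)^(3/2)


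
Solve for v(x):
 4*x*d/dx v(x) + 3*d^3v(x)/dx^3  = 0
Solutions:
 v(x) = C1 + Integral(C2*airyai(-6^(2/3)*x/3) + C3*airybi(-6^(2/3)*x/3), x)


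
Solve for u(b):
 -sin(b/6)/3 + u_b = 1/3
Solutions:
 u(b) = C1 + b/3 - 2*cos(b/6)


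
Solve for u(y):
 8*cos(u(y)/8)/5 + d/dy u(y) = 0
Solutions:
 8*y/5 - 4*log(sin(u(y)/8) - 1) + 4*log(sin(u(y)/8) + 1) = C1


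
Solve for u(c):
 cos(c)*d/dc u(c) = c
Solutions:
 u(c) = C1 + Integral(c/cos(c), c)


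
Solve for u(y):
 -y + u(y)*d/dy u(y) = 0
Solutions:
 u(y) = -sqrt(C1 + y^2)
 u(y) = sqrt(C1 + y^2)


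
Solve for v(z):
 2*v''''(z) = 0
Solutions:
 v(z) = C1 + C2*z + C3*z^2 + C4*z^3


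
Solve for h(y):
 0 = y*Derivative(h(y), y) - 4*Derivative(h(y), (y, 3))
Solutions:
 h(y) = C1 + Integral(C2*airyai(2^(1/3)*y/2) + C3*airybi(2^(1/3)*y/2), y)


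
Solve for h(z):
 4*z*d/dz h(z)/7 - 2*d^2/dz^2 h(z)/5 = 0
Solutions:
 h(z) = C1 + C2*erfi(sqrt(35)*z/7)


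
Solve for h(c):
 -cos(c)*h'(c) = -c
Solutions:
 h(c) = C1 + Integral(c/cos(c), c)


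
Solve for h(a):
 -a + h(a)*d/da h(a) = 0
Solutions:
 h(a) = -sqrt(C1 + a^2)
 h(a) = sqrt(C1 + a^2)


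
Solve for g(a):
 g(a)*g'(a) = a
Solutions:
 g(a) = -sqrt(C1 + a^2)
 g(a) = sqrt(C1 + a^2)


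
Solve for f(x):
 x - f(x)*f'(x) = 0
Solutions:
 f(x) = -sqrt(C1 + x^2)
 f(x) = sqrt(C1 + x^2)


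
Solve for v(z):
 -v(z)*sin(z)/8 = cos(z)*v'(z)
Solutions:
 v(z) = C1*cos(z)^(1/8)


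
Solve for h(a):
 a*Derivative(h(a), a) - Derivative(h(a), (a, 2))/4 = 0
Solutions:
 h(a) = C1 + C2*erfi(sqrt(2)*a)


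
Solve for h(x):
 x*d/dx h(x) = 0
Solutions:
 h(x) = C1


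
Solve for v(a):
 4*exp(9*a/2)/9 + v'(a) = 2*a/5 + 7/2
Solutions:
 v(a) = C1 + a^2/5 + 7*a/2 - 8*exp(9*a/2)/81


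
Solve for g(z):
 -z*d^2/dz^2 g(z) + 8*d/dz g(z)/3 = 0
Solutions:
 g(z) = C1 + C2*z^(11/3)


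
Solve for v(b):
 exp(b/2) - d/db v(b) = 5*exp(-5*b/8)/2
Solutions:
 v(b) = C1 + 2*exp(b/2) + 4*exp(-5*b/8)


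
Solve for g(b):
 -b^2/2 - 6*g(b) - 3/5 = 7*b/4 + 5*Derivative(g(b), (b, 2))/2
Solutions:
 g(b) = C1*sin(2*sqrt(15)*b/5) + C2*cos(2*sqrt(15)*b/5) - b^2/12 - 7*b/24 - 11/360


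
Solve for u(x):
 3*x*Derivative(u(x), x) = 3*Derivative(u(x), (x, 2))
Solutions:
 u(x) = C1 + C2*erfi(sqrt(2)*x/2)


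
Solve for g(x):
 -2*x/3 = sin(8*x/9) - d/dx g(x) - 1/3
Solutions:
 g(x) = C1 + x^2/3 - x/3 - 9*cos(8*x/9)/8


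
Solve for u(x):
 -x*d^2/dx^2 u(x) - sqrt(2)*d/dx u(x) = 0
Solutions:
 u(x) = C1 + C2*x^(1 - sqrt(2))


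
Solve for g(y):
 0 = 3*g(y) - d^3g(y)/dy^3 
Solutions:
 g(y) = C3*exp(3^(1/3)*y) + (C1*sin(3^(5/6)*y/2) + C2*cos(3^(5/6)*y/2))*exp(-3^(1/3)*y/2)


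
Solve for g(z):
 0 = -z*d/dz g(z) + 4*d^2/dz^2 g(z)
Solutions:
 g(z) = C1 + C2*erfi(sqrt(2)*z/4)


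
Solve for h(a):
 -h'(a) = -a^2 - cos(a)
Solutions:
 h(a) = C1 + a^3/3 + sin(a)


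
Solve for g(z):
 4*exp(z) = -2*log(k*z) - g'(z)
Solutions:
 g(z) = C1 - 2*z*log(k*z) + 2*z - 4*exp(z)


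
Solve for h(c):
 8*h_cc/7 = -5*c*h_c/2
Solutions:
 h(c) = C1 + C2*erf(sqrt(70)*c/8)


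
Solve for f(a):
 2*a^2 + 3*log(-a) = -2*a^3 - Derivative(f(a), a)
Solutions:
 f(a) = C1 - a^4/2 - 2*a^3/3 - 3*a*log(-a) + 3*a


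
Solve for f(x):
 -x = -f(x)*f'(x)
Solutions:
 f(x) = -sqrt(C1 + x^2)
 f(x) = sqrt(C1 + x^2)


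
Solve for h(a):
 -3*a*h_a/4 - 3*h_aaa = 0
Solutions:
 h(a) = C1 + Integral(C2*airyai(-2^(1/3)*a/2) + C3*airybi(-2^(1/3)*a/2), a)


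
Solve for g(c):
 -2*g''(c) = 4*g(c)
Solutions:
 g(c) = C1*sin(sqrt(2)*c) + C2*cos(sqrt(2)*c)


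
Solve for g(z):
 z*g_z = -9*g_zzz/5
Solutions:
 g(z) = C1 + Integral(C2*airyai(-15^(1/3)*z/3) + C3*airybi(-15^(1/3)*z/3), z)


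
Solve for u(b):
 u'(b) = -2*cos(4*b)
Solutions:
 u(b) = C1 - sin(4*b)/2


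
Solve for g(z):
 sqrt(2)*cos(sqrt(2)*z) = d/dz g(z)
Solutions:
 g(z) = C1 + sin(sqrt(2)*z)


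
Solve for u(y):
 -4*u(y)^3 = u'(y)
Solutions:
 u(y) = -sqrt(2)*sqrt(-1/(C1 - 4*y))/2
 u(y) = sqrt(2)*sqrt(-1/(C1 - 4*y))/2


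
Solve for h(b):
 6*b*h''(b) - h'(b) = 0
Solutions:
 h(b) = C1 + C2*b^(7/6)


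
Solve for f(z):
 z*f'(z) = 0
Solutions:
 f(z) = C1


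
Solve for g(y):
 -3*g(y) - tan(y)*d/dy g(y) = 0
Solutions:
 g(y) = C1/sin(y)^3


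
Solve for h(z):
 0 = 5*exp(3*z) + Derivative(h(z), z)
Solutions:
 h(z) = C1 - 5*exp(3*z)/3


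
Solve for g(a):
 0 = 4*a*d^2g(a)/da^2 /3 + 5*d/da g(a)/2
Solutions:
 g(a) = C1 + C2/a^(7/8)


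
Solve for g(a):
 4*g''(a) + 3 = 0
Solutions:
 g(a) = C1 + C2*a - 3*a^2/8


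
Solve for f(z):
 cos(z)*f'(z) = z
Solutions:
 f(z) = C1 + Integral(z/cos(z), z)


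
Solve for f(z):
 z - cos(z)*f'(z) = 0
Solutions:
 f(z) = C1 + Integral(z/cos(z), z)


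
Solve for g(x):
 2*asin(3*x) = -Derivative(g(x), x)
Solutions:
 g(x) = C1 - 2*x*asin(3*x) - 2*sqrt(1 - 9*x^2)/3


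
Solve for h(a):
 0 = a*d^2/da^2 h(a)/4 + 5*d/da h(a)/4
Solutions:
 h(a) = C1 + C2/a^4


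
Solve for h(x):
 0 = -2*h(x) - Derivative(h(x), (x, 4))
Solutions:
 h(x) = (C1*sin(2^(3/4)*x/2) + C2*cos(2^(3/4)*x/2))*exp(-2^(3/4)*x/2) + (C3*sin(2^(3/4)*x/2) + C4*cos(2^(3/4)*x/2))*exp(2^(3/4)*x/2)


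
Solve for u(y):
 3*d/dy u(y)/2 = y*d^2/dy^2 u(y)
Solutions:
 u(y) = C1 + C2*y^(5/2)


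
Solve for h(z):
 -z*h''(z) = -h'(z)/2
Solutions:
 h(z) = C1 + C2*z^(3/2)


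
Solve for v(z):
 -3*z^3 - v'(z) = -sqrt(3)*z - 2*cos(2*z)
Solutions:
 v(z) = C1 - 3*z^4/4 + sqrt(3)*z^2/2 + sin(2*z)


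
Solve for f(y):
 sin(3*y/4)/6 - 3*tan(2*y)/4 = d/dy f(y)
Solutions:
 f(y) = C1 + 3*log(cos(2*y))/8 - 2*cos(3*y/4)/9


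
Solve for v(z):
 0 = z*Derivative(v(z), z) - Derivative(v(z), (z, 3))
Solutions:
 v(z) = C1 + Integral(C2*airyai(z) + C3*airybi(z), z)


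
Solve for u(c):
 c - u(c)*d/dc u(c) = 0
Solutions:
 u(c) = -sqrt(C1 + c^2)
 u(c) = sqrt(C1 + c^2)


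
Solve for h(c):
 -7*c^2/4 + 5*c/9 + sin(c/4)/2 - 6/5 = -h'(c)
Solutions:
 h(c) = C1 + 7*c^3/12 - 5*c^2/18 + 6*c/5 + 2*cos(c/4)


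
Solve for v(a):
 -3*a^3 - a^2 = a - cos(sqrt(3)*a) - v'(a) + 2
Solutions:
 v(a) = C1 + 3*a^4/4 + a^3/3 + a^2/2 + 2*a - sqrt(3)*sin(sqrt(3)*a)/3


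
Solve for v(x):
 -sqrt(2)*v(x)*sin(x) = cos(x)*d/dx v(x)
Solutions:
 v(x) = C1*cos(x)^(sqrt(2))


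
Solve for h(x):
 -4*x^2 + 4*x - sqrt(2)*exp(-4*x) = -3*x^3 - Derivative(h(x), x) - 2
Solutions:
 h(x) = C1 - 3*x^4/4 + 4*x^3/3 - 2*x^2 - 2*x - sqrt(2)*exp(-4*x)/4


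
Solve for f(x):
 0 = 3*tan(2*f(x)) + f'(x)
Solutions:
 f(x) = -asin(C1*exp(-6*x))/2 + pi/2
 f(x) = asin(C1*exp(-6*x))/2


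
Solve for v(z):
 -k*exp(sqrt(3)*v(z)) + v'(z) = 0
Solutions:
 v(z) = sqrt(3)*(2*log(-1/(C1 + k*z)) - log(3))/6


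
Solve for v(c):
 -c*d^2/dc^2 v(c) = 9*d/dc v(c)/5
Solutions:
 v(c) = C1 + C2/c^(4/5)


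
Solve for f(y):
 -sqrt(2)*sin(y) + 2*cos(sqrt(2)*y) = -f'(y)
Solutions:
 f(y) = C1 - sqrt(2)*sin(sqrt(2)*y) - sqrt(2)*cos(y)


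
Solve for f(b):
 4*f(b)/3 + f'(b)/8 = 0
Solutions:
 f(b) = C1*exp(-32*b/3)


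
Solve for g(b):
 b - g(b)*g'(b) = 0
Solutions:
 g(b) = -sqrt(C1 + b^2)
 g(b) = sqrt(C1 + b^2)


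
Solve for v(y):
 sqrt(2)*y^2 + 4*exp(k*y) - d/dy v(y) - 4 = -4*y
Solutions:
 v(y) = C1 + sqrt(2)*y^3/3 + 2*y^2 - 4*y + 4*exp(k*y)/k


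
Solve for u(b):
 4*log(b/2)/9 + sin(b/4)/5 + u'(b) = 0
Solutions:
 u(b) = C1 - 4*b*log(b)/9 + 4*b*log(2)/9 + 4*b/9 + 4*cos(b/4)/5


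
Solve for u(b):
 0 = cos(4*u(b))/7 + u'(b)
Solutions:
 b/7 - log(sin(4*u(b)) - 1)/8 + log(sin(4*u(b)) + 1)/8 = C1


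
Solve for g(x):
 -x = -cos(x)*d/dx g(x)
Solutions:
 g(x) = C1 + Integral(x/cos(x), x)


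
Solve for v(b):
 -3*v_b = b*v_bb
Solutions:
 v(b) = C1 + C2/b^2


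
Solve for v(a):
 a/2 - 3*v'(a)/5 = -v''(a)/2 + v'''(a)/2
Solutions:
 v(a) = C1 + 5*a^2/12 + 25*a/36 + (C2*sin(sqrt(95)*a/10) + C3*cos(sqrt(95)*a/10))*exp(a/2)


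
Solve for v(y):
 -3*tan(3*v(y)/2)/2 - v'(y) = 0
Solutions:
 v(y) = -2*asin(C1*exp(-9*y/4))/3 + 2*pi/3
 v(y) = 2*asin(C1*exp(-9*y/4))/3


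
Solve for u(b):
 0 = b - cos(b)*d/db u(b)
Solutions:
 u(b) = C1 + Integral(b/cos(b), b)


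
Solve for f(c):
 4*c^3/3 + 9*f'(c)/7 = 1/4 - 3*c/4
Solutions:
 f(c) = C1 - 7*c^4/27 - 7*c^2/24 + 7*c/36


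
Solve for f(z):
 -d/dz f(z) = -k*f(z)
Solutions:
 f(z) = C1*exp(k*z)


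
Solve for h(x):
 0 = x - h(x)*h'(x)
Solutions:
 h(x) = -sqrt(C1 + x^2)
 h(x) = sqrt(C1 + x^2)


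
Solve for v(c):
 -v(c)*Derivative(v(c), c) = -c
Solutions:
 v(c) = -sqrt(C1 + c^2)
 v(c) = sqrt(C1 + c^2)


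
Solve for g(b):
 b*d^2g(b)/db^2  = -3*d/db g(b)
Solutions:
 g(b) = C1 + C2/b^2


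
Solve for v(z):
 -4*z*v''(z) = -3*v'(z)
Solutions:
 v(z) = C1 + C2*z^(7/4)


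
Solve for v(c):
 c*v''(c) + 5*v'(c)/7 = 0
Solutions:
 v(c) = C1 + C2*c^(2/7)


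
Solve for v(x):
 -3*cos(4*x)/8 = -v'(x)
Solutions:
 v(x) = C1 + 3*sin(4*x)/32


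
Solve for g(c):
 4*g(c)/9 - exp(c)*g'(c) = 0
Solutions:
 g(c) = C1*exp(-4*exp(-c)/9)


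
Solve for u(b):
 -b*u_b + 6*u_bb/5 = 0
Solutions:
 u(b) = C1 + C2*erfi(sqrt(15)*b/6)


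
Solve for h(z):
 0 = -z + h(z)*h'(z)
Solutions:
 h(z) = -sqrt(C1 + z^2)
 h(z) = sqrt(C1 + z^2)


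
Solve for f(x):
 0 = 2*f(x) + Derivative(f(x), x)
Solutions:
 f(x) = C1*exp(-2*x)


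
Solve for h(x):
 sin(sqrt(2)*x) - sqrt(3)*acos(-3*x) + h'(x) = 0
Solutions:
 h(x) = C1 + sqrt(3)*(x*acos(-3*x) + sqrt(1 - 9*x^2)/3) + sqrt(2)*cos(sqrt(2)*x)/2


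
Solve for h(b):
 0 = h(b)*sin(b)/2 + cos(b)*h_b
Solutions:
 h(b) = C1*sqrt(cos(b))


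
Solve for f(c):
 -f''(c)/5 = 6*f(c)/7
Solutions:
 f(c) = C1*sin(sqrt(210)*c/7) + C2*cos(sqrt(210)*c/7)


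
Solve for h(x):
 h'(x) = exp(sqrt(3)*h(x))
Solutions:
 h(x) = sqrt(3)*(2*log(-1/(C1 + x)) - log(3))/6


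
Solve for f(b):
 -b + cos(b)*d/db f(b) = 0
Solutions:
 f(b) = C1 + Integral(b/cos(b), b)


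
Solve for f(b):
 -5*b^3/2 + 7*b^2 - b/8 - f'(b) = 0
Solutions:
 f(b) = C1 - 5*b^4/8 + 7*b^3/3 - b^2/16


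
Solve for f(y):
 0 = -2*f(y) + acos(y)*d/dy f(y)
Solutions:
 f(y) = C1*exp(2*Integral(1/acos(y), y))


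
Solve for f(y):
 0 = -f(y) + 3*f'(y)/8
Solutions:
 f(y) = C1*exp(8*y/3)


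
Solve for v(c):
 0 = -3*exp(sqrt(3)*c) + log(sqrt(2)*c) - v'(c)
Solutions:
 v(c) = C1 + c*log(c) + c*(-1 + log(2)/2) - sqrt(3)*exp(sqrt(3)*c)


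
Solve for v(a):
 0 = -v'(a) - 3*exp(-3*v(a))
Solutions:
 v(a) = log(C1 - 9*a)/3
 v(a) = log((-3^(1/3) - 3^(5/6)*I)*(C1 - 3*a)^(1/3)/2)
 v(a) = log((-3^(1/3) + 3^(5/6)*I)*(C1 - 3*a)^(1/3)/2)


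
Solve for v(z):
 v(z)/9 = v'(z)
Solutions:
 v(z) = C1*exp(z/9)


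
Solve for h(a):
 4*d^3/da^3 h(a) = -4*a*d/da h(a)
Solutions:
 h(a) = C1 + Integral(C2*airyai(-a) + C3*airybi(-a), a)


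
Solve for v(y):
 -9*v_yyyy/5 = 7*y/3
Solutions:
 v(y) = C1 + C2*y + C3*y^2 + C4*y^3 - 7*y^5/648


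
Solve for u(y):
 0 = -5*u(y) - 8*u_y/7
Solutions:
 u(y) = C1*exp(-35*y/8)


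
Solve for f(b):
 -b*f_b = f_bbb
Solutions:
 f(b) = C1 + Integral(C2*airyai(-b) + C3*airybi(-b), b)


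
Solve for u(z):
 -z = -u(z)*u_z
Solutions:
 u(z) = -sqrt(C1 + z^2)
 u(z) = sqrt(C1 + z^2)


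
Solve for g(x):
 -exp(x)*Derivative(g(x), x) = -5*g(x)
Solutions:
 g(x) = C1*exp(-5*exp(-x))


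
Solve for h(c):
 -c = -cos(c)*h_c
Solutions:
 h(c) = C1 + Integral(c/cos(c), c)


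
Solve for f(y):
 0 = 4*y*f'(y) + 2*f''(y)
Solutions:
 f(y) = C1 + C2*erf(y)


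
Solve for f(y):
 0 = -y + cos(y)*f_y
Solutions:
 f(y) = C1 + Integral(y/cos(y), y)


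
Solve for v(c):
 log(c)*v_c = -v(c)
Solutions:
 v(c) = C1*exp(-li(c))


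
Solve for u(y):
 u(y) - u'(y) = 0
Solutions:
 u(y) = C1*exp(y)


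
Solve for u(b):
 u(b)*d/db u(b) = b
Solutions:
 u(b) = -sqrt(C1 + b^2)
 u(b) = sqrt(C1 + b^2)


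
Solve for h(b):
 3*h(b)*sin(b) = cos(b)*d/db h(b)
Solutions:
 h(b) = C1/cos(b)^3


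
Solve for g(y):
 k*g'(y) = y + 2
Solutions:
 g(y) = C1 + y^2/(2*k) + 2*y/k


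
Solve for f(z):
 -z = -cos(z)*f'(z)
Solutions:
 f(z) = C1 + Integral(z/cos(z), z)


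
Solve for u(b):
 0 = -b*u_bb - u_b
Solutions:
 u(b) = C1 + C2*log(b)


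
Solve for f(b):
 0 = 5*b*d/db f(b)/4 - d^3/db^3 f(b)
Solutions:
 f(b) = C1 + Integral(C2*airyai(10^(1/3)*b/2) + C3*airybi(10^(1/3)*b/2), b)


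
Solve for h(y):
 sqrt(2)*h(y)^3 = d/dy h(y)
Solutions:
 h(y) = -sqrt(2)*sqrt(-1/(C1 + sqrt(2)*y))/2
 h(y) = sqrt(2)*sqrt(-1/(C1 + sqrt(2)*y))/2


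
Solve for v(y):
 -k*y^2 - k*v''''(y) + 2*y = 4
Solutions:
 v(y) = C1 + C2*y + C3*y^2 + C4*y^3 - y^6/360 + y^5/(60*k) - y^4/(6*k)


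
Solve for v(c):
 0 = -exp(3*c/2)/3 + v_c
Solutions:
 v(c) = C1 + 2*exp(3*c/2)/9


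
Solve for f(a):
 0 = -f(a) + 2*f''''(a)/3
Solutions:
 f(a) = C1*exp(-2^(3/4)*3^(1/4)*a/2) + C2*exp(2^(3/4)*3^(1/4)*a/2) + C3*sin(2^(3/4)*3^(1/4)*a/2) + C4*cos(2^(3/4)*3^(1/4)*a/2)


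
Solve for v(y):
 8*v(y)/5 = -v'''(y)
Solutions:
 v(y) = C3*exp(-2*5^(2/3)*y/5) + (C1*sin(sqrt(3)*5^(2/3)*y/5) + C2*cos(sqrt(3)*5^(2/3)*y/5))*exp(5^(2/3)*y/5)


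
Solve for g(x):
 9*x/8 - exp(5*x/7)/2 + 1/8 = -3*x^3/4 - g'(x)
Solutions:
 g(x) = C1 - 3*x^4/16 - 9*x^2/16 - x/8 + 7*exp(5*x/7)/10


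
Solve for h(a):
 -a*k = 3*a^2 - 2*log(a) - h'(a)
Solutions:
 h(a) = C1 + a^3 + a^2*k/2 - 2*a*log(a) + 2*a


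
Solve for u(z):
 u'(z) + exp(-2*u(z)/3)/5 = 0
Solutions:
 u(z) = 3*log(-sqrt(C1 - z)) - 3*log(15) + 3*log(30)/2
 u(z) = 3*log(C1 - z)/2 - 3*log(15) + 3*log(30)/2


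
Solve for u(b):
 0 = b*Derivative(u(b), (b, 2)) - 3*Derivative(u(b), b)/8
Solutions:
 u(b) = C1 + C2*b^(11/8)


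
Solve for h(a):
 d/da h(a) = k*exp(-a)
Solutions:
 h(a) = C1 - k*exp(-a)


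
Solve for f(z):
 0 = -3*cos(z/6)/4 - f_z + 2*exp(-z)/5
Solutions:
 f(z) = C1 - 9*sin(z/6)/2 - 2*exp(-z)/5


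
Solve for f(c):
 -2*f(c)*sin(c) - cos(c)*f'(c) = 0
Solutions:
 f(c) = C1*cos(c)^2


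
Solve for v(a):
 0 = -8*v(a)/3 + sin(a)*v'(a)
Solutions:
 v(a) = C1*(cos(a) - 1)^(4/3)/(cos(a) + 1)^(4/3)


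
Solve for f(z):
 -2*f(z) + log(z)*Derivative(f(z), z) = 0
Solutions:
 f(z) = C1*exp(2*li(z))


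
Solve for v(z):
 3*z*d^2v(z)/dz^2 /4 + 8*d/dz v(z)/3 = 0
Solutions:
 v(z) = C1 + C2/z^(23/9)


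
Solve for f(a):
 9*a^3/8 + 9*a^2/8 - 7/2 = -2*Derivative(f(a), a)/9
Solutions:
 f(a) = C1 - 81*a^4/64 - 27*a^3/16 + 63*a/4


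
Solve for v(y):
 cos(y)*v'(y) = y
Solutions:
 v(y) = C1 + Integral(y/cos(y), y)


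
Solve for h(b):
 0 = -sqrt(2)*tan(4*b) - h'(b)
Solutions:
 h(b) = C1 + sqrt(2)*log(cos(4*b))/4


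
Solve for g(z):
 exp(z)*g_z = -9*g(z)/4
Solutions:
 g(z) = C1*exp(9*exp(-z)/4)


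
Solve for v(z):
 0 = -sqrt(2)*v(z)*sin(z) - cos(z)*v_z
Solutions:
 v(z) = C1*cos(z)^(sqrt(2))


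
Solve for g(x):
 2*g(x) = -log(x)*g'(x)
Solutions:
 g(x) = C1*exp(-2*li(x))


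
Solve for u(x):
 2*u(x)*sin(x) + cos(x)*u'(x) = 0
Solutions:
 u(x) = C1*cos(x)^2


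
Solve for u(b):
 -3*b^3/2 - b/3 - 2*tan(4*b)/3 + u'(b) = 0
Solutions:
 u(b) = C1 + 3*b^4/8 + b^2/6 - log(cos(4*b))/6


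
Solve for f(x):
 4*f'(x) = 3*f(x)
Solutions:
 f(x) = C1*exp(3*x/4)


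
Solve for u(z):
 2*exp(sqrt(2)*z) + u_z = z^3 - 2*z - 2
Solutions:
 u(z) = C1 + z^4/4 - z^2 - 2*z - sqrt(2)*exp(sqrt(2)*z)


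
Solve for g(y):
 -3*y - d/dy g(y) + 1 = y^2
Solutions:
 g(y) = C1 - y^3/3 - 3*y^2/2 + y


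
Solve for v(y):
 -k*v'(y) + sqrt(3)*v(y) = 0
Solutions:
 v(y) = C1*exp(sqrt(3)*y/k)


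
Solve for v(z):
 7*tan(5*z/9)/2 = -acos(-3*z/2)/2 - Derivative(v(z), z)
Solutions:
 v(z) = C1 - z*acos(-3*z/2)/2 - sqrt(4 - 9*z^2)/6 + 63*log(cos(5*z/9))/10


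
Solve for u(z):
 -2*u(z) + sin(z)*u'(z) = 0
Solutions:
 u(z) = C1*(cos(z) - 1)/(cos(z) + 1)


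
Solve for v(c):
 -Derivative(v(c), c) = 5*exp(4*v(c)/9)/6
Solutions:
 v(c) = 9*log(-(1/(C1 + 10*c))^(1/4)) + 27*log(3)/4
 v(c) = 9*log(1/(C1 + 10*c))/4 + 27*log(3)/4
 v(c) = 9*log(-I*(1/(C1 + 10*c))^(1/4)) + 27*log(3)/4
 v(c) = 9*log(I*(1/(C1 + 10*c))^(1/4)) + 27*log(3)/4


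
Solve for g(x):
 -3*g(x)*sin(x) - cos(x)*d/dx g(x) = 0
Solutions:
 g(x) = C1*cos(x)^3


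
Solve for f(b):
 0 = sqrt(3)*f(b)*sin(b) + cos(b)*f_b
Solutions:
 f(b) = C1*cos(b)^(sqrt(3))


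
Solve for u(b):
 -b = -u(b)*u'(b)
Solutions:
 u(b) = -sqrt(C1 + b^2)
 u(b) = sqrt(C1 + b^2)


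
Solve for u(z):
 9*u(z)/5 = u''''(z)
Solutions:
 u(z) = C1*exp(-sqrt(3)*5^(3/4)*z/5) + C2*exp(sqrt(3)*5^(3/4)*z/5) + C3*sin(sqrt(3)*5^(3/4)*z/5) + C4*cos(sqrt(3)*5^(3/4)*z/5)


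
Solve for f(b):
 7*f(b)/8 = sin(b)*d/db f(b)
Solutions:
 f(b) = C1*(cos(b) - 1)^(7/16)/(cos(b) + 1)^(7/16)


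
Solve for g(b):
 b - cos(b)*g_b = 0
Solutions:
 g(b) = C1 + Integral(b/cos(b), b)


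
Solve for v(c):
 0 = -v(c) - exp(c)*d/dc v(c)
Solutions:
 v(c) = C1*exp(exp(-c))


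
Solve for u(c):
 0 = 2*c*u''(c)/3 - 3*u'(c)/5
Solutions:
 u(c) = C1 + C2*c^(19/10)


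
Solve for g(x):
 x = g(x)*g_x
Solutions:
 g(x) = -sqrt(C1 + x^2)
 g(x) = sqrt(C1 + x^2)


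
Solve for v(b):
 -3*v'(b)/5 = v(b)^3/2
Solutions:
 v(b) = -sqrt(3)*sqrt(-1/(C1 - 5*b))
 v(b) = sqrt(3)*sqrt(-1/(C1 - 5*b))


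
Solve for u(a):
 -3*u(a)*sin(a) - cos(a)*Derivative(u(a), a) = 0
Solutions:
 u(a) = C1*cos(a)^3


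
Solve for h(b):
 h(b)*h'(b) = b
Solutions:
 h(b) = -sqrt(C1 + b^2)
 h(b) = sqrt(C1 + b^2)


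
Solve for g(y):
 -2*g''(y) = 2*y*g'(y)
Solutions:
 g(y) = C1 + C2*erf(sqrt(2)*y/2)


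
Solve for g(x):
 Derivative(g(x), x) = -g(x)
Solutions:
 g(x) = C1*exp(-x)


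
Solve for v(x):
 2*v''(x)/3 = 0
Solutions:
 v(x) = C1 + C2*x


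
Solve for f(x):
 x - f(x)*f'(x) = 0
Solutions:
 f(x) = -sqrt(C1 + x^2)
 f(x) = sqrt(C1 + x^2)


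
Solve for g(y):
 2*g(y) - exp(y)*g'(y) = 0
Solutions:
 g(y) = C1*exp(-2*exp(-y))


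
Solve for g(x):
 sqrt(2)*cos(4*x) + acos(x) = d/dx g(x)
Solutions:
 g(x) = C1 + x*acos(x) - sqrt(1 - x^2) + sqrt(2)*sin(4*x)/4


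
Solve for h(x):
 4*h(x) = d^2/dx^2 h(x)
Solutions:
 h(x) = C1*exp(-2*x) + C2*exp(2*x)


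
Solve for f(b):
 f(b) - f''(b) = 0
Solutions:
 f(b) = C1*exp(-b) + C2*exp(b)


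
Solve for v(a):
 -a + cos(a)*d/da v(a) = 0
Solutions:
 v(a) = C1 + Integral(a/cos(a), a)


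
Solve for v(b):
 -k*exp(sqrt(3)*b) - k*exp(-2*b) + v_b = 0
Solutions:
 v(b) = C1 + sqrt(3)*k*exp(sqrt(3)*b)/3 - k*exp(-2*b)/2


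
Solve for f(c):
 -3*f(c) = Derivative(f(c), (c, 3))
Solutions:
 f(c) = C3*exp(-3^(1/3)*c) + (C1*sin(3^(5/6)*c/2) + C2*cos(3^(5/6)*c/2))*exp(3^(1/3)*c/2)


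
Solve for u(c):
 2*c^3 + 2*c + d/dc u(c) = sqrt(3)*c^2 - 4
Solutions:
 u(c) = C1 - c^4/2 + sqrt(3)*c^3/3 - c^2 - 4*c


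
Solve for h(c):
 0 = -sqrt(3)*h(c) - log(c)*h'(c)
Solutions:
 h(c) = C1*exp(-sqrt(3)*li(c))


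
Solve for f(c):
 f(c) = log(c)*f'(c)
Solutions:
 f(c) = C1*exp(li(c))


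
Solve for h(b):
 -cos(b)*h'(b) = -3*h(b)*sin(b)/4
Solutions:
 h(b) = C1/cos(b)^(3/4)


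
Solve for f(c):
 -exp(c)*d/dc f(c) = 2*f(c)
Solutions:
 f(c) = C1*exp(2*exp(-c))


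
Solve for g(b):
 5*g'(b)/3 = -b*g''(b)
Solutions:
 g(b) = C1 + C2/b^(2/3)


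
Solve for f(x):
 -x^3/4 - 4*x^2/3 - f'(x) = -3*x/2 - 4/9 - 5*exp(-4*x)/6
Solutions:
 f(x) = C1 - x^4/16 - 4*x^3/9 + 3*x^2/4 + 4*x/9 - 5*exp(-4*x)/24


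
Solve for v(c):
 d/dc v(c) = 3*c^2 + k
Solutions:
 v(c) = C1 + c^3 + c*k


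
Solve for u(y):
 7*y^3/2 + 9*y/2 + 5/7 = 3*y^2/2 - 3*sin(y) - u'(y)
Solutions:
 u(y) = C1 - 7*y^4/8 + y^3/2 - 9*y^2/4 - 5*y/7 + 3*cos(y)


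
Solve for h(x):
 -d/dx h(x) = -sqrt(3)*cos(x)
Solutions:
 h(x) = C1 + sqrt(3)*sin(x)


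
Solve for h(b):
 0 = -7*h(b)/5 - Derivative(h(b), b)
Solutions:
 h(b) = C1*exp(-7*b/5)


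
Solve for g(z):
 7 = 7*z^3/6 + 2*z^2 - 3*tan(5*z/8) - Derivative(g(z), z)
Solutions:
 g(z) = C1 + 7*z^4/24 + 2*z^3/3 - 7*z + 24*log(cos(5*z/8))/5


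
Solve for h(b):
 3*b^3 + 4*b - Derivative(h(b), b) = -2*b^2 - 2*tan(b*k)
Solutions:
 h(b) = C1 + 3*b^4/4 + 2*b^3/3 + 2*b^2 + 2*Piecewise((-log(cos(b*k))/k, Ne(k, 0)), (0, True))


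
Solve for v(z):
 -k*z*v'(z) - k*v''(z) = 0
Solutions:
 v(z) = C1 + C2*erf(sqrt(2)*z/2)


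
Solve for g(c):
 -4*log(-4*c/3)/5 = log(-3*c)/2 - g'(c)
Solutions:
 g(c) = C1 + 13*c*log(-c)/10 + c*(-13 - 3*log(3) + 16*log(2))/10


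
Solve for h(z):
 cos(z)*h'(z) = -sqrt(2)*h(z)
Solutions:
 h(z) = C1*(sin(z) - 1)^(sqrt(2)/2)/(sin(z) + 1)^(sqrt(2)/2)


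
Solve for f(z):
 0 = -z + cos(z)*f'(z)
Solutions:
 f(z) = C1 + Integral(z/cos(z), z)


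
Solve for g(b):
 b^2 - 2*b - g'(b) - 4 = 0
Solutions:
 g(b) = C1 + b^3/3 - b^2 - 4*b


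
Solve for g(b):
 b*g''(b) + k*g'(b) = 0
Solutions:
 g(b) = C1 + b^(1 - re(k))*(C2*sin(log(b)*Abs(im(k))) + C3*cos(log(b)*im(k)))


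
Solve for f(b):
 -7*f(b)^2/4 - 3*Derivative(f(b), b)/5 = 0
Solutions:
 f(b) = 12/(C1 + 35*b)


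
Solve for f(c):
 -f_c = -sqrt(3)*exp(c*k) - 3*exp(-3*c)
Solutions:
 f(c) = C1 - exp(-3*c) + sqrt(3)*exp(c*k)/k


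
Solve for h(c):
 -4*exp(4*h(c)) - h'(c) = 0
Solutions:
 h(c) = log(-I*(1/(C1 + 16*c))^(1/4))
 h(c) = log(I*(1/(C1 + 16*c))^(1/4))
 h(c) = log(-(1/(C1 + 16*c))^(1/4))
 h(c) = log(1/(C1 + 16*c))/4


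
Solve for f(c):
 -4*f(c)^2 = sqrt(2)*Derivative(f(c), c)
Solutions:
 f(c) = 1/(C1 + 2*sqrt(2)*c)


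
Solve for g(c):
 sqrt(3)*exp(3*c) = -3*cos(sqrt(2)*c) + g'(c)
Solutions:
 g(c) = C1 + sqrt(3)*exp(3*c)/3 + 3*sqrt(2)*sin(sqrt(2)*c)/2


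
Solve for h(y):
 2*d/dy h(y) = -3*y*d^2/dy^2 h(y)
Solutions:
 h(y) = C1 + C2*y^(1/3)


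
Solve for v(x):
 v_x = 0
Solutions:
 v(x) = C1


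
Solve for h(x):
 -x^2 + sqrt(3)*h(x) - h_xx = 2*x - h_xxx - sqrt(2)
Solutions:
 h(x) = C1*exp(x*((-1 + sqrt(-4 + (-2 + 27*sqrt(3))^2)/2 + 27*sqrt(3)/2)^(-1/3) + 2 + (-1 + sqrt(-4 + (-2 + 27*sqrt(3))^2)/2 + 27*sqrt(3)/2)^(1/3))/6)*sin(sqrt(3)*x*(-(-1 + sqrt(-4 + (-2 + 27*sqrt(3))^2)/2 + 27*sqrt(3)/2)^(1/3) + (-1 + sqrt(-4 + (-2 + 27*sqrt(3))^2)/2 + 27*sqrt(3)/2)^(-1/3))/6) + C2*exp(x*((-1 + sqrt(-4 + (-2 + 27*sqrt(3))^2)/2 + 27*sqrt(3)/2)^(-1/3) + 2 + (-1 + sqrt(-4 + (-2 + 27*sqrt(3))^2)/2 + 27*sqrt(3)/2)^(1/3))/6)*cos(sqrt(3)*x*(-(-1 + sqrt(-4 + (-2 + 27*sqrt(3))^2)/2 + 27*sqrt(3)/2)^(1/3) + (-1 + sqrt(-4 + (-2 + 27*sqrt(3))^2)/2 + 27*sqrt(3)/2)^(-1/3))/6) + C3*exp(x*(-(-1 + sqrt(-4 + (-2 + 27*sqrt(3))^2)/2 + 27*sqrt(3)/2)^(1/3) - 1/(-1 + sqrt(-4 + (-2 + 27*sqrt(3))^2)/2 + 27*sqrt(3)/2)^(1/3) + 1)/3) + sqrt(3)*x^2/3 + 2*sqrt(3)*x/3 - sqrt(6)/3 + 2/3


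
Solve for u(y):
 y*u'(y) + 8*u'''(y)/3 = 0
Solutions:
 u(y) = C1 + Integral(C2*airyai(-3^(1/3)*y/2) + C3*airybi(-3^(1/3)*y/2), y)


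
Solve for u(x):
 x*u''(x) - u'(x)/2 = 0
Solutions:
 u(x) = C1 + C2*x^(3/2)


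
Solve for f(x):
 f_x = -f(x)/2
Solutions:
 f(x) = C1*exp(-x/2)


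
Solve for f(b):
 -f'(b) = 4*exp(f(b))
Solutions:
 f(b) = log(1/(C1 + 4*b))


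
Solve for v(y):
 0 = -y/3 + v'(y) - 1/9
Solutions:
 v(y) = C1 + y^2/6 + y/9


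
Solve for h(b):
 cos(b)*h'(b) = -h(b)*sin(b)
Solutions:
 h(b) = C1*cos(b)


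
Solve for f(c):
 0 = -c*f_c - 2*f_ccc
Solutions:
 f(c) = C1 + Integral(C2*airyai(-2^(2/3)*c/2) + C3*airybi(-2^(2/3)*c/2), c)


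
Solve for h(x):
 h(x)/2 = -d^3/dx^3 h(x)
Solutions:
 h(x) = C3*exp(-2^(2/3)*x/2) + (C1*sin(2^(2/3)*sqrt(3)*x/4) + C2*cos(2^(2/3)*sqrt(3)*x/4))*exp(2^(2/3)*x/4)


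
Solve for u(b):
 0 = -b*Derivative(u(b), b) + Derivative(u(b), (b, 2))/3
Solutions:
 u(b) = C1 + C2*erfi(sqrt(6)*b/2)


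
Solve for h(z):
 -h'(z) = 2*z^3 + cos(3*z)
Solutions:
 h(z) = C1 - z^4/2 - sin(3*z)/3


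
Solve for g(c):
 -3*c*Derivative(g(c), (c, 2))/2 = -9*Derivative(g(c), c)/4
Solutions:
 g(c) = C1 + C2*c^(5/2)


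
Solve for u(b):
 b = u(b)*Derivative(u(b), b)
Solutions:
 u(b) = -sqrt(C1 + b^2)
 u(b) = sqrt(C1 + b^2)


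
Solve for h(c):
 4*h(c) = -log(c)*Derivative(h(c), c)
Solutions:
 h(c) = C1*exp(-4*li(c))


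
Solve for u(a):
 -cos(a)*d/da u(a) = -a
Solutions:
 u(a) = C1 + Integral(a/cos(a), a)


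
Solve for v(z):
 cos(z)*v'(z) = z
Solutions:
 v(z) = C1 + Integral(z/cos(z), z)


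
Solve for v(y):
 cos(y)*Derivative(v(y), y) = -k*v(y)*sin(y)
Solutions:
 v(y) = C1*exp(k*log(cos(y)))


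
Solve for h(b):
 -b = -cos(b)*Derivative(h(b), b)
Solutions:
 h(b) = C1 + Integral(b/cos(b), b)


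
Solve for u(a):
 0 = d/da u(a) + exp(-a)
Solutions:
 u(a) = C1 + exp(-a)


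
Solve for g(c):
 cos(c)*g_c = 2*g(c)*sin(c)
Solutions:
 g(c) = C1/cos(c)^2


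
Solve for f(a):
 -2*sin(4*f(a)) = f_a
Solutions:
 f(a) = -acos((-C1 - exp(16*a))/(C1 - exp(16*a)))/4 + pi/2
 f(a) = acos((-C1 - exp(16*a))/(C1 - exp(16*a)))/4


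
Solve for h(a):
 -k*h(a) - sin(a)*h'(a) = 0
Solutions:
 h(a) = C1*exp(k*(-log(cos(a) - 1) + log(cos(a) + 1))/2)


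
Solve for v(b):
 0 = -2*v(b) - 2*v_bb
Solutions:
 v(b) = C1*sin(b) + C2*cos(b)


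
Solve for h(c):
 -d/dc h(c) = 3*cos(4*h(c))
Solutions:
 h(c) = -asin((C1 + exp(24*c))/(C1 - exp(24*c)))/4 + pi/4
 h(c) = asin((C1 + exp(24*c))/(C1 - exp(24*c)))/4


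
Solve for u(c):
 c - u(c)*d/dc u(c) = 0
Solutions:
 u(c) = -sqrt(C1 + c^2)
 u(c) = sqrt(C1 + c^2)


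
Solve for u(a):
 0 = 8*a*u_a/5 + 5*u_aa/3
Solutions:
 u(a) = C1 + C2*erf(2*sqrt(3)*a/5)


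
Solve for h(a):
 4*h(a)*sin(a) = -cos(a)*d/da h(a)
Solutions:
 h(a) = C1*cos(a)^4


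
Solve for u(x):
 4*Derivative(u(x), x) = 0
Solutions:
 u(x) = C1


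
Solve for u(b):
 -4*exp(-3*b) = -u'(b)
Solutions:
 u(b) = C1 - 4*exp(-3*b)/3


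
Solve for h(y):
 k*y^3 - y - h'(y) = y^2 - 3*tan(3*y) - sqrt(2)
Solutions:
 h(y) = C1 + k*y^4/4 - y^3/3 - y^2/2 + sqrt(2)*y - log(cos(3*y))


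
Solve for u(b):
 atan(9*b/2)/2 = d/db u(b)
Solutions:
 u(b) = C1 + b*atan(9*b/2)/2 - log(81*b^2 + 4)/18


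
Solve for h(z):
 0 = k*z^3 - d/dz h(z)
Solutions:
 h(z) = C1 + k*z^4/4


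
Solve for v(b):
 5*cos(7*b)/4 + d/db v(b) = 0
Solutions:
 v(b) = C1 - 5*sin(7*b)/28


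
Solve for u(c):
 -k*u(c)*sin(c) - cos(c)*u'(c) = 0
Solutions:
 u(c) = C1*exp(k*log(cos(c)))


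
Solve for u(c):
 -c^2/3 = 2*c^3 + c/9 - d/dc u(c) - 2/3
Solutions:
 u(c) = C1 + c^4/2 + c^3/9 + c^2/18 - 2*c/3


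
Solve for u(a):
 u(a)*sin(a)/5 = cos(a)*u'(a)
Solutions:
 u(a) = C1/cos(a)^(1/5)


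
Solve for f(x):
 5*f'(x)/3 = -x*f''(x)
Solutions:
 f(x) = C1 + C2/x^(2/3)


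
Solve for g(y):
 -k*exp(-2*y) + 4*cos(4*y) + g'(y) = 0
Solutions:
 g(y) = C1 - k*exp(-2*y)/2 - sin(4*y)


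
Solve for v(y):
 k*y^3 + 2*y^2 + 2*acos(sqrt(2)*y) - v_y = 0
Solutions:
 v(y) = C1 + k*y^4/4 + 2*y^3/3 + 2*y*acos(sqrt(2)*y) - sqrt(2)*sqrt(1 - 2*y^2)


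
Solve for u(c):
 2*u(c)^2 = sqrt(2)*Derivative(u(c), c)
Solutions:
 u(c) = -1/(C1 + sqrt(2)*c)


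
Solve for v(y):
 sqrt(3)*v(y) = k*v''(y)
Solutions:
 v(y) = C1*exp(-3^(1/4)*y*sqrt(1/k)) + C2*exp(3^(1/4)*y*sqrt(1/k))


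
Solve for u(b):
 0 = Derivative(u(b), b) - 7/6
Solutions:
 u(b) = C1 + 7*b/6


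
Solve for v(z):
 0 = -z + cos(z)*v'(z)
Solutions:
 v(z) = C1 + Integral(z/cos(z), z)


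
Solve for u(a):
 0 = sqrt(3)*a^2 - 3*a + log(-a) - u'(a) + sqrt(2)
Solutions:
 u(a) = C1 + sqrt(3)*a^3/3 - 3*a^2/2 + a*log(-a) + a*(-1 + sqrt(2))


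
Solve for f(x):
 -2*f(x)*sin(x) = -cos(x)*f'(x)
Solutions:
 f(x) = C1/cos(x)^2


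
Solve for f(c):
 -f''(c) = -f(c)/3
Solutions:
 f(c) = C1*exp(-sqrt(3)*c/3) + C2*exp(sqrt(3)*c/3)


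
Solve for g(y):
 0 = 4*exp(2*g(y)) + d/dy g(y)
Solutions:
 g(y) = log(-sqrt(-1/(C1 - 4*y))) - log(2)/2
 g(y) = log(-1/(C1 - 4*y))/2 - log(2)/2


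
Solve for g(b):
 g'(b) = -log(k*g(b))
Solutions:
 li(k*g(b))/k = C1 - b


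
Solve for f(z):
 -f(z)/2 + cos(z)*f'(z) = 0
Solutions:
 f(z) = C1*(sin(z) + 1)^(1/4)/(sin(z) - 1)^(1/4)


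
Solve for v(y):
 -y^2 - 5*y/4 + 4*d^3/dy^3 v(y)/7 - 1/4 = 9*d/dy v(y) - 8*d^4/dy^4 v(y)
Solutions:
 v(y) = C1 + C2*exp(-y*(2*2^(1/3)/(63*sqrt(1750245) + 83347)^(1/3) + 4 + 2^(2/3)*(63*sqrt(1750245) + 83347)^(1/3))/168)*sin(2^(1/3)*sqrt(3)*y*(-2^(1/3)*(63*sqrt(1750245) + 83347)^(1/3) + 2/(63*sqrt(1750245) + 83347)^(1/3))/168) + C3*exp(-y*(2*2^(1/3)/(63*sqrt(1750245) + 83347)^(1/3) + 4 + 2^(2/3)*(63*sqrt(1750245) + 83347)^(1/3))/168)*cos(2^(1/3)*sqrt(3)*y*(-2^(1/3)*(63*sqrt(1750245) + 83347)^(1/3) + 2/(63*sqrt(1750245) + 83347)^(1/3))/168) + C4*exp(y*(-2 + 2*2^(1/3)/(63*sqrt(1750245) + 83347)^(1/3) + 2^(2/3)*(63*sqrt(1750245) + 83347)^(1/3))/84) - y^3/27 - 5*y^2/72 - 95*y/2268


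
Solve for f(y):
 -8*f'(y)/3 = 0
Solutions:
 f(y) = C1


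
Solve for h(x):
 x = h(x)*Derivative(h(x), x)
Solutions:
 h(x) = -sqrt(C1 + x^2)
 h(x) = sqrt(C1 + x^2)


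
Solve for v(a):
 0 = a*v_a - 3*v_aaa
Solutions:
 v(a) = C1 + Integral(C2*airyai(3^(2/3)*a/3) + C3*airybi(3^(2/3)*a/3), a)


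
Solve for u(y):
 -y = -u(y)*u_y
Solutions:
 u(y) = -sqrt(C1 + y^2)
 u(y) = sqrt(C1 + y^2)


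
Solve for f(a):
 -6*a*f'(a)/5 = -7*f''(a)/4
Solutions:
 f(a) = C1 + C2*erfi(2*sqrt(105)*a/35)


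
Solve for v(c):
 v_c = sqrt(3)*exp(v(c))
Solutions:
 v(c) = log(-1/(C1 + sqrt(3)*c))


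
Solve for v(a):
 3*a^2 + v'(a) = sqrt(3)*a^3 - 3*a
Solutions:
 v(a) = C1 + sqrt(3)*a^4/4 - a^3 - 3*a^2/2


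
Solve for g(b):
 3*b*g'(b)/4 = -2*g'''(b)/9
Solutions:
 g(b) = C1 + Integral(C2*airyai(-3*b/2) + C3*airybi(-3*b/2), b)


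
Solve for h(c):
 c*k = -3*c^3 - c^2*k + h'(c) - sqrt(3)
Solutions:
 h(c) = C1 + 3*c^4/4 + c^3*k/3 + c^2*k/2 + sqrt(3)*c


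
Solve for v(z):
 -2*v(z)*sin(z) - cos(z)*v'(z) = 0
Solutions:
 v(z) = C1*cos(z)^2


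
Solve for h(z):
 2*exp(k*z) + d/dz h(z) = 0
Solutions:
 h(z) = C1 - 2*exp(k*z)/k


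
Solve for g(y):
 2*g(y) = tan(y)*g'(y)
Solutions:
 g(y) = C1*sin(y)^2


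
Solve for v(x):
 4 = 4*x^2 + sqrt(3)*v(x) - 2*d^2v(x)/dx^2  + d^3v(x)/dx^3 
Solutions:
 v(x) = C1*exp(x*(4/(-8 + sqrt(-256 + (-16 + 27*sqrt(3))^2)/2 + 27*sqrt(3)/2)^(1/3) + (-8 + sqrt(-256 + (-16 + 27*sqrt(3))^2)/2 + 27*sqrt(3)/2)^(1/3) + 4)/6)*sin(sqrt(3)*x*(-(-8 + sqrt(-256 + (-16 + 27*sqrt(3))^2)/2 + 27*sqrt(3)/2)^(1/3) + 4/(-8 + sqrt(-256 + (-16 + 27*sqrt(3))^2)/2 + 27*sqrt(3)/2)^(1/3))/6) + C2*exp(x*(4/(-8 + sqrt(-256 + (-16 + 27*sqrt(3))^2)/2 + 27*sqrt(3)/2)^(1/3) + (-8 + sqrt(-256 + (-16 + 27*sqrt(3))^2)/2 + 27*sqrt(3)/2)^(1/3) + 4)/6)*cos(sqrt(3)*x*(-(-8 + sqrt(-256 + (-16 + 27*sqrt(3))^2)/2 + 27*sqrt(3)/2)^(1/3) + 4/(-8 + sqrt(-256 + (-16 + 27*sqrt(3))^2)/2 + 27*sqrt(3)/2)^(1/3))/6) + C3*exp(x*(-(-8 + sqrt(-256 + (-16 + 27*sqrt(3))^2)/2 + 27*sqrt(3)/2)^(1/3) - 4/(-8 + sqrt(-256 + (-16 + 27*sqrt(3))^2)/2 + 27*sqrt(3)/2)^(1/3) + 2)/3) - 4*sqrt(3)*x^2/3 - 16/3 + 4*sqrt(3)/3


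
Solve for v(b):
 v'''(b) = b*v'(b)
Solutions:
 v(b) = C1 + Integral(C2*airyai(b) + C3*airybi(b), b)


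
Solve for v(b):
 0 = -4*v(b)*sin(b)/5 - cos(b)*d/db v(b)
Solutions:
 v(b) = C1*cos(b)^(4/5)


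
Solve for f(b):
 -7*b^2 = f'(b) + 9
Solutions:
 f(b) = C1 - 7*b^3/3 - 9*b


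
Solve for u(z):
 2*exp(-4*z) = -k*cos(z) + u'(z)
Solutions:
 u(z) = C1 + k*sin(z) - exp(-4*z)/2


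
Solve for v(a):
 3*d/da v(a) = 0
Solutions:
 v(a) = C1


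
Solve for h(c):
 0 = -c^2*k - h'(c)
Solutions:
 h(c) = C1 - c^3*k/3


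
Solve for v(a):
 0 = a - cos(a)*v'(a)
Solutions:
 v(a) = C1 + Integral(a/cos(a), a)


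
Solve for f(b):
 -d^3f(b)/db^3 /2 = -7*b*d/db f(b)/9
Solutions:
 f(b) = C1 + Integral(C2*airyai(42^(1/3)*b/3) + C3*airybi(42^(1/3)*b/3), b)


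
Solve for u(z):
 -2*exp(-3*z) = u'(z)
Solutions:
 u(z) = C1 + 2*exp(-3*z)/3


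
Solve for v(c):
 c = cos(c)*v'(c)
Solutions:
 v(c) = C1 + Integral(c/cos(c), c)


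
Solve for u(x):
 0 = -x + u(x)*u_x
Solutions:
 u(x) = -sqrt(C1 + x^2)
 u(x) = sqrt(C1 + x^2)


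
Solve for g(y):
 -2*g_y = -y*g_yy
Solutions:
 g(y) = C1 + C2*y^3


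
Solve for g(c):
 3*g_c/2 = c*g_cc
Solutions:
 g(c) = C1 + C2*c^(5/2)


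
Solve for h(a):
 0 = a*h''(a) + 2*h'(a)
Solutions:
 h(a) = C1 + C2/a


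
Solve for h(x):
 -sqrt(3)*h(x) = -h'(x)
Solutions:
 h(x) = C1*exp(sqrt(3)*x)


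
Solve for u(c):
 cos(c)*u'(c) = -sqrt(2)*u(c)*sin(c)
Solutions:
 u(c) = C1*cos(c)^(sqrt(2))


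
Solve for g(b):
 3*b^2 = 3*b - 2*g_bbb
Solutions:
 g(b) = C1 + C2*b + C3*b^2 - b^5/40 + b^4/16


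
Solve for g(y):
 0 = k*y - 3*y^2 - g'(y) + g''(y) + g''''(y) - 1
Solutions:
 g(y) = C1 + C2*exp(-y*(-2*18^(1/3)/(9 + sqrt(93))^(1/3) + 12^(1/3)*(9 + sqrt(93))^(1/3))/12)*sin(2^(1/3)*3^(1/6)*y*(6/(9 + sqrt(93))^(1/3) + 2^(1/3)*3^(2/3)*(9 + sqrt(93))^(1/3))/12) + C3*exp(-y*(-2*18^(1/3)/(9 + sqrt(93))^(1/3) + 12^(1/3)*(9 + sqrt(93))^(1/3))/12)*cos(2^(1/3)*3^(1/6)*y*(6/(9 + sqrt(93))^(1/3) + 2^(1/3)*3^(2/3)*(9 + sqrt(93))^(1/3))/12) + C4*exp(y*(-2*18^(1/3)/(9 + sqrt(93))^(1/3) + 12^(1/3)*(9 + sqrt(93))^(1/3))/6) + k*y^2/2 + k*y - y^3 - 3*y^2 - 7*y


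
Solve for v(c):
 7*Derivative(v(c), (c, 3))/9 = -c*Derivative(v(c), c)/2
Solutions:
 v(c) = C1 + Integral(C2*airyai(-42^(2/3)*c/14) + C3*airybi(-42^(2/3)*c/14), c)


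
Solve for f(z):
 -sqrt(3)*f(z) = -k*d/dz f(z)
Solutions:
 f(z) = C1*exp(sqrt(3)*z/k)


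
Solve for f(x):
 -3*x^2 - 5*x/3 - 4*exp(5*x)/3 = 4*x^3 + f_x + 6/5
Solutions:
 f(x) = C1 - x^4 - x^3 - 5*x^2/6 - 6*x/5 - 4*exp(5*x)/15


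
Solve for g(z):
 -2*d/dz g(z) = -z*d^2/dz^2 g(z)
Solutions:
 g(z) = C1 + C2*z^3


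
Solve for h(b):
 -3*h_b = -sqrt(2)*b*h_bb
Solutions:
 h(b) = C1 + C2*b^(1 + 3*sqrt(2)/2)


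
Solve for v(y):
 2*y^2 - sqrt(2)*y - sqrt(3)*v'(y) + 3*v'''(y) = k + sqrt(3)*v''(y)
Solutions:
 v(y) = C1 + C2*exp(sqrt(3)*y*(1 - sqrt(1 + 4*sqrt(3)))/6) + C3*exp(sqrt(3)*y*(1 + sqrt(1 + 4*sqrt(3)))/6) - sqrt(3)*k*y/3 + 2*sqrt(3)*y^3/9 - 2*sqrt(3)*y^2/3 - sqrt(6)*y^2/6 + sqrt(6)*y/3 + 4*sqrt(3)*y/3 + 4*y


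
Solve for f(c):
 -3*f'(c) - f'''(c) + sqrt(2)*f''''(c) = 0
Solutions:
 f(c) = C1 + C2*exp(c*(-2^(1/3)*(9*sqrt(166) + 82*sqrt(2))^(1/3) - 2^(2/3)/(9*sqrt(166) + 82*sqrt(2))^(1/3) + 2*sqrt(2))/12)*sin(2^(1/3)*sqrt(3)*c*(-(9*sqrt(166) + 82*sqrt(2))^(1/3) + 2^(1/3)/(9*sqrt(166) + 82*sqrt(2))^(1/3))/12) + C3*exp(c*(-2^(1/3)*(9*sqrt(166) + 82*sqrt(2))^(1/3) - 2^(2/3)/(9*sqrt(166) + 82*sqrt(2))^(1/3) + 2*sqrt(2))/12)*cos(2^(1/3)*sqrt(3)*c*(-(9*sqrt(166) + 82*sqrt(2))^(1/3) + 2^(1/3)/(9*sqrt(166) + 82*sqrt(2))^(1/3))/12) + C4*exp(c*(2^(2/3)/(9*sqrt(166) + 82*sqrt(2))^(1/3) + sqrt(2) + 2^(1/3)*(9*sqrt(166) + 82*sqrt(2))^(1/3))/6)


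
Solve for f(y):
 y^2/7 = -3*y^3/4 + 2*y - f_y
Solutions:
 f(y) = C1 - 3*y^4/16 - y^3/21 + y^2


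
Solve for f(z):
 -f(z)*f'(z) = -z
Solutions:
 f(z) = -sqrt(C1 + z^2)
 f(z) = sqrt(C1 + z^2)


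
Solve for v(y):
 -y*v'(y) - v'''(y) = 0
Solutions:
 v(y) = C1 + Integral(C2*airyai(-y) + C3*airybi(-y), y)


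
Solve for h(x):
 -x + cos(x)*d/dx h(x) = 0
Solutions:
 h(x) = C1 + Integral(x/cos(x), x)


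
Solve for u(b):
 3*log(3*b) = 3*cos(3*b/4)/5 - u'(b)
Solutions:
 u(b) = C1 - 3*b*log(b) - 3*b*log(3) + 3*b + 4*sin(3*b/4)/5
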